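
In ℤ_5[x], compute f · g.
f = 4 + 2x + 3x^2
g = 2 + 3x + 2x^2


Expand and collect like terms; reduce coefficients mod 5:
x^0: 4·2 = 8 ≡ 3 (mod 5)
x^1: 4·3 + 2·2 = 16 ≡ 1 (mod 5)
x^2: 4·2 + 2·3 + 3·2 = 20 ≡ 0 (mod 5)
x^3: 2·2 + 3·3 = 13 ≡ 3 (mod 5)
x^4: 3·2 = 6 ≡ 1 (mod 5)
Result: 3 + x + 3x^3 + x^4

f · g = 3 + x + 3x^3 + x^4


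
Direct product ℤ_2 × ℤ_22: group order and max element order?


|ℤ_2 × ℤ_22| = 2 × 22 = 44
Max element order = lcm(2,22) = 22
Cyclic? No (gcd=2)

|ℤ_2×ℤ_22| = 44, max element order = 22


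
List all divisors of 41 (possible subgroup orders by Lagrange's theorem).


Lagrange's theorem: |H| divides |G|
|G| = 41
Divisors of 41: 1, 41

Possible subgroup orders: {1, 41}


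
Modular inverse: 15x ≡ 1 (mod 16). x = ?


Use the extended Euclidean algorithm to write 1 = 15·s + 16·t; then s mod 16 is the inverse.
Euclidean algorithm:
  15 = 0·16 + 15
  16 = 1·15 + 1
  15 = 15·1 + 0
gcd(15,16) = 1
Back-substitution gives: 15·(-1) + 16·(1) = 1
So 15⁻¹ ≡ -1 ≡ 15 (mod 16)
Check: 15 × 15 = 225 ≡ 1 (mod 16) ✓

15⁻¹ ≡ 15 (mod 16)


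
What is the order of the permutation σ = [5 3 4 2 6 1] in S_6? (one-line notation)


Cycle decomposition: (1 5 6) (2 3 4)
Cycle lengths: 3, 3
Order = lcm(3, 3) = 3

ord(σ) = 3


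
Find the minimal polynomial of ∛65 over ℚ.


∛65 satisfies x³ - 65 = 0, irreducible over ℚ (no rational root; 65 is not a perfect cube)

Minimal polynomial: x³ - 65


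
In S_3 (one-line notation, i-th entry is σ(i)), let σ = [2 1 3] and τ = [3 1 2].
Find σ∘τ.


σ∘τ: apply τ first, then σ
1 →τ 3 →σ 3
2 →τ 1 →σ 2
3 →τ 2 →σ 1

σ∘τ = [3 2 1]


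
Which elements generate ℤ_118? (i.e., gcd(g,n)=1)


g generates ℤ_n iff gcd(g,n) = 1
Prime factors of 118: 2, 59
Generators are g ∈ {1,...,117} not divisible by any of these primes.
Generators: {1, 3, 5, 7, 9, 11, 13, 15, 17, 19, 21, 23, 25, 27, 29, 31, 33, 35, 37, 39, 41, 43, 45, 47, 49, 51, 53, 55, 57, 61, 63, 65, 67, 69, 71, 73, 75, 77, 79, 81, 83, 85, 87, 89, 91, 93, 95, 97, 99, 101, 103, 105, 107, 109, 111, 113, 115, 117}
Number of generators = φ(118) = 58

Generators of ℤ_118 = {1, 3, 5, 7, 9, 11, 13, 15, 17, 19, 21, 23, 25, 27, 29, 31, 33, 35, 37, 39, 41, 43, 45, 47, 49, 51, 53, 55, 57, 61, 63, 65, 67, 69, 71, 73, 75, 77, 79, 81, 83, 85, 87, 89, 91, 93, 95, 97, 99, 101, 103, 105, 107, 109, 111, 113, 115, 117}


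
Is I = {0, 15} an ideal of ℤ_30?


Check ideal conditions for I = {0, 15} in ℤ_30:
(1) I is an additive subgroup? Yes
(2) For r ∈ ℤ_30 and a ∈ I: r·a ∈ I? Yes

Yes, I is an ideal of ℤ_30


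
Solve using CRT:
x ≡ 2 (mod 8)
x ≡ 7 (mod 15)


m₁ = 8, m₂ = 15, gcd = 1, so CRT applies. M = m₁·m₂ = 120
Let M₁ = M/m₁ = 15, M₂ = M/m₂ = 8
Find y₁ ≡ M₁⁻¹ (mod m₁): 15⁻¹ ≡ 7 (mod 8)
Find y₂ ≡ M₂⁻¹ (mod m₂): 8⁻¹ ≡ 2 (mod 15)
x = a₁·M₁·y₁ + a₂·M₂·y₂ = 2·15·7 + 7·8·2 = 322
Reduce mod 120: x ≡ 82
Check: 82 mod 8 = 2 ✓, 82 mod 15 = 7 ✓

x ≡ 82 (mod 120)


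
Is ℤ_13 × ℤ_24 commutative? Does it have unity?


Direct product ring; commutative with unity (1,1); but (1,0)·(0,1) = (0,0) gives zero divisors, so not an integral domain
Commutative: Yes
Integral domain: No
Has unity: Yes

ℤ_13 × ℤ_24: Commutative=Yes, Unity=Yes


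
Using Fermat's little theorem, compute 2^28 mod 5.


Fermat's little theorem: if p is prime and gcd(a,p)=1, then a^(p-1) ≡ 1 (mod p)
p = 5 is prime, gcd(2,5) = 1
Reduce exponent: 28 mod 4 = 0
So 2^28 ≡ 2^0 (mod 5)
2^0 = 1

2^28 ≡ 1 (mod 5)


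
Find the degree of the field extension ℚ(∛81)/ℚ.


∛81 has minimal polynomial x³ - 81 (irreducible over ℚ since 81 is not a perfect cube)

[ℚ(∛81)/ℚ] = 3


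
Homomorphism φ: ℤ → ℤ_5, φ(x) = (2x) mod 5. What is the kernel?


Kernel = preimage of identity
ker(φ) = {x ∈ ℤ : 2x ≡ 0 (mod 5)}. gcd(2,5) = 1, so 2x ≡ 0 (mod 5) ⟺ x ≡ 0 (mod 5/1 = 5). Hence ker(φ) = 5ℤ

ker(φ) = 5ℤ


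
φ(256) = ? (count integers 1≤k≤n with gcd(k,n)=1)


Factor n: 256 = 2^8
φ(n) = n · ∏(1 - 1/p) over distinct primes p | n
φ(256) = 256 · (1 - 1/2) = 128

φ(256) = 128


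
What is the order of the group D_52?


|D_n| = 2n (n rotations and n reflections)
|D_52| = 2×52 = 104

|D_52| = 104


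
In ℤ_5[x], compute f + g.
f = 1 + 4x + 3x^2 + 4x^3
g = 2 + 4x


Add coefficients mod 5:
x^0: 1 + 2 = 3 (mod 5)
x^1: 4 + 4 = 3 (mod 5)
x^2: 3 + 0 = 3 (mod 5)
x^3: 4 + 0 = 4 (mod 5)
Result: 3 + 3x + 3x^2 + 4x^3

f + g = 3 + 3x + 3x^2 + 4x^3


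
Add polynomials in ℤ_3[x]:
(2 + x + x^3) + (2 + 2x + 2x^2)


Add coefficients mod 3:
x^0: 2 + 2 = 1 (mod 3)
x^1: 1 + 2 = 0 (mod 3)
x^2: 0 + 2 = 2 (mod 3)
x^3: 1 + 0 = 1 (mod 3)
Result: 1 + 2x^2 + x^3

f + g = 1 + 2x^2 + x^3


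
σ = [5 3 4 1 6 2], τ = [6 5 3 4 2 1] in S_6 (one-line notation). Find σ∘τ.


σ∘τ: apply τ first, then σ
1 →τ 6 →σ 2
2 →τ 5 →σ 6
3 →τ 3 →σ 4
4 →τ 4 →σ 1
5 →τ 2 →σ 3
6 →τ 1 →σ 5

σ∘τ = [2 6 4 1 3 5]


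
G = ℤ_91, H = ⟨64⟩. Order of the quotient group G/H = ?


|⟨64⟩| = n / gcd(64, 91) = 91 / 1 = 91
H is normal (ℤ_91 is abelian).
|G/H| = |G| / |H| = 91 / 91 = 1

|G/H| = 1


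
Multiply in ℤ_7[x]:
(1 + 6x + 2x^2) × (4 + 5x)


Expand and collect like terms; reduce coefficients mod 7:
x^0: 1·4 = 4 ≡ 4 (mod 7)
x^1: 1·5 + 6·4 = 29 ≡ 1 (mod 7)
x^2: 6·5 + 2·4 = 38 ≡ 3 (mod 7)
x^3: 2·5 = 10 ≡ 3 (mod 7)
Result: 4 + x + 3x^2 + 3x^3

f · g = 4 + x + 3x^2 + 3x^3


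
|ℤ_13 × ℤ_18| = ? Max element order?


|ℤ_13 × ℤ_18| = 13 × 18 = 234
Max element order = lcm(13,18) = 234
Cyclic? Yes (gcd=1)

|ℤ_13×ℤ_18| = 234, max element order = 234


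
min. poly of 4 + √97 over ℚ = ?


Let α = 4 + √97. Then α - 4 = √97, so (α - 4)² = 97, giving α² - 8α - 81 = 0. Degree 2 and α ∉ ℚ, so this is the minimal polynomial.

Minimal polynomial: x² - 8x - 81


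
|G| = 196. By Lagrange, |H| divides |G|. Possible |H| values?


Lagrange's theorem: |H| divides |G|
|G| = 196
Divisors of 196: 1, 2, 4, 7, 14, 28, 49, 98, 196

Possible subgroup orders: {1, 2, 4, 7, 14, 28, 49, 98, 196}


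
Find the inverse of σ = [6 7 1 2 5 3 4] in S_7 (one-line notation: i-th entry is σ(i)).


To find σ⁻¹, swap domain and range:
σ(1) = 6 → σ⁻¹(6) = 1
σ(2) = 7 → σ⁻¹(7) = 2
σ(3) = 1 → σ⁻¹(1) = 3
σ(4) = 2 → σ⁻¹(2) = 4
σ(5) = 5 → σ⁻¹(5) = 5
σ(6) = 3 → σ⁻¹(3) = 6
σ(7) = 4 → σ⁻¹(4) = 7

σ⁻¹ = [3 4 6 7 5 1 2]


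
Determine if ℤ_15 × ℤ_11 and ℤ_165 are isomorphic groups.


Comparing ℤ_15 × ℤ_11 and ℤ_165:
gcd(15,11) = 1, so ℤ_15 × ℤ_11 ≅ ℤ_165 (CRT)

Yes, ℤ_15 × ℤ_11 ≅ ℤ_165


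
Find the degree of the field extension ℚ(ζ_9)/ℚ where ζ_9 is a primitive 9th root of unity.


[ℚ(ζ_n):ℚ] = deg Φ_n(x) = φ(n). Here φ(9) = 6

[ℚ(ζ_9)/ℚ where ζ_9 is a primitive 9th root of unity] = 6


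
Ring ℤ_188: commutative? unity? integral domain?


ℤ_188 is a commutative ring with unity 1; 188 = 2×94 is composite, so 2·94 ≡ 0 gives zero divisors (not an integral domain)
Commutative: Yes
Integral domain: No
Has unity: Yes

ℤ_188: Commutative=Yes, Unity=Yes


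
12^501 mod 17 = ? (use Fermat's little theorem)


Fermat's little theorem: if p is prime and gcd(a,p)=1, then a^(p-1) ≡ 1 (mod p)
p = 17 is prime, gcd(12,17) = 1
Reduce exponent: 501 mod 16 = 5
So 12^501 ≡ 12^5 (mod 17)
12^5 mod 17 = 3

12^501 ≡ 3 (mod 17)


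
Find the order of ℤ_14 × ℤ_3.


|A × B| = |A| · |B|
|ℤ_14 × ℤ_3| = 14 × 3 = 42

|ℤ_14 × ℤ_3| = 42


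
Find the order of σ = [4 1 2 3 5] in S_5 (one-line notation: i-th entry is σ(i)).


Cycle decomposition: (1 4 3 2)
Cycle lengths: 4
Order = lcm(4) = 4

ord(σ) = 4


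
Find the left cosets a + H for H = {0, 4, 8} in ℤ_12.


H = {0, 4, 8}, |H| = 3
Number of cosets = |G|/|H| = 12/3 = 4
0 + H = {0, 4, 8}
1 + H = {1, 5, 9}
2 + H = {2, 6, 10}
3 + H = {3, 7, 11}

Cosets: 0+H={0,4,8}; 1+H={1,5,9}; 2+H={2,6,10}; 3+H={3,7,11}


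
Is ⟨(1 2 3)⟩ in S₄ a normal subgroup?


H = ⟨(1 2 3)⟩ in S₄
(1 4)(1 2 3)(1 4)⁻¹ = (4 2 3) ∉ ⟨(1 2 3)⟩

No, not a normal subgroup


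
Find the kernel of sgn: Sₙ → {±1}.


Kernel = preimage of identity
ker(sgn) = even permutations = Aₙ

ker(sgn) = Aₙ


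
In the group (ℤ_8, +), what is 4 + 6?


Operation: addition mod 8
4 + 6 = (a + b) mod 8 with a = 4, b = 6

4 + 6 = 2


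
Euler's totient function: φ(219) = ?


Factor n: 219 = 3 × 73
φ(n) = n · ∏(1 - 1/p) over distinct primes p | n
φ(219) = 219 · (1 - 1/3) · (1 - 1/73) = 144

φ(219) = 144


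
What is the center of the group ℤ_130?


Z(G) = {g ∈ G | gx = xg for all x ∈ G}
ℤ_130 is abelian, so Z(G) = G

Z(ℤ_130) = ℤ_130


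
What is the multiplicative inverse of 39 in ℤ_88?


Use the extended Euclidean algorithm to write 1 = 39·s + 88·t; then s mod 88 is the inverse.
Euclidean algorithm:
  39 = 0·88 + 39
  88 = 2·39 + 10
  39 = 3·10 + 9
  10 = 1·9 + 1
  9 = 9·1 + 0
gcd(39,88) = 1
Back-substitution gives: 39·(-9) + 88·(4) = 1
So 39⁻¹ ≡ -9 ≡ 79 (mod 88)
Check: 39 × 79 = 3081 ≡ 1 (mod 88) ✓

39⁻¹ ≡ 79 (mod 88)


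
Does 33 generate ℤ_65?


g generates ℤ_n iff gcd(g, n) = 1
gcd(33, 65) = 1
Since gcd = 1, 33 is a generator.

Yes, 33 generates ℤ_65


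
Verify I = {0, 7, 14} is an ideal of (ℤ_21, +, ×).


Check ideal conditions for I = {0, 7, 14} in ℤ_21:
(1) I is an additive subgroup? Yes
(2) For r ∈ ℤ_21 and a ∈ I: r·a ∈ I? Yes

Yes, I is an ideal of ℤ_21


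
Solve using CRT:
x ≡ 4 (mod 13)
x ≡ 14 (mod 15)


m₁ = 13, m₂ = 15, gcd = 1, so CRT applies. M = m₁·m₂ = 195
Let M₁ = M/m₁ = 15, M₂ = M/m₂ = 13
Find y₁ ≡ M₁⁻¹ (mod m₁): 15⁻¹ ≡ 7 (mod 13)
Find y₂ ≡ M₂⁻¹ (mod m₂): 13⁻¹ ≡ 7 (mod 15)
x = a₁·M₁·y₁ + a₂·M₂·y₂ = 4·15·7 + 14·13·7 = 1694
Reduce mod 195: x ≡ 134
Check: 134 mod 13 = 4 ✓, 134 mod 15 = 14 ✓

x ≡ 134 (mod 195)


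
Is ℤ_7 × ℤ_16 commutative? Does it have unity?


Direct product ring; commutative with unity (1,1); but (1,0)·(0,1) = (0,0) gives zero divisors, so not an integral domain
Commutative: Yes
Integral domain: No
Has unity: Yes

ℤ_7 × ℤ_16: Commutative=Yes, Unity=Yes


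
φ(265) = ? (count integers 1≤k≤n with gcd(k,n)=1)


Factor n: 265 = 5 × 53
φ(n) = n · ∏(1 - 1/p) over distinct primes p | n
φ(265) = 265 · (1 - 1/5) · (1 - 1/53) = 208

φ(265) = 208


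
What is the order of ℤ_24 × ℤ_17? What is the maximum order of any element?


|ℤ_24 × ℤ_17| = 24 × 17 = 408
Max element order = lcm(24,17) = 408
Cyclic? Yes (gcd=1)

|ℤ_24×ℤ_17| = 408, max element order = 408


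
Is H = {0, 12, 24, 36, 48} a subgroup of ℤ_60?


Subgroup test for H = {0, 12, 24, 36, 48} in (ℤ_60, +):
(1) 0 ∈ H? Yes
(2) Closure: for all a,b ∈ H, (a+b) mod 60 ∈ H? Yes
(3) Inverses: for all a ∈ H, -a mod 60 ∈ H? Yes

Yes, H is a subgroup of ℤ_60


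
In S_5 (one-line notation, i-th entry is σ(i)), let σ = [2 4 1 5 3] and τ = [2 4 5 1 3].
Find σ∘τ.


σ∘τ: apply τ first, then σ
1 →τ 2 →σ 4
2 →τ 4 →σ 5
3 →τ 5 →σ 3
4 →τ 1 →σ 2
5 →τ 3 →σ 1

σ∘τ = [4 5 3 2 1]


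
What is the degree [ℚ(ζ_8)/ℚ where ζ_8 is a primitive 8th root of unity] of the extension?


[ℚ(ζ_n):ℚ] = deg Φ_n(x) = φ(n). Here φ(8) = 4

[ℚ(ζ_8)/ℚ where ζ_8 is a primitive 8th root of unity] = 4


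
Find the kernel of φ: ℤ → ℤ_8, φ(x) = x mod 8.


Kernel = preimage of identity
ker(φ) = {x ∈ ℤ : x ≡ 0 (mod 8)} = 8ℤ = {0, ±8, ±16, ...}

ker(φ) = 8ℤ


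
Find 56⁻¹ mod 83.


Use the extended Euclidean algorithm to write 1 = 56·s + 83·t; then s mod 83 is the inverse.
Euclidean algorithm:
  56 = 0·83 + 56
  83 = 1·56 + 27
  56 = 2·27 + 2
  27 = 13·2 + 1
  2 = 2·1 + 0
gcd(56,83) = 1
Back-substitution gives: 56·(-40) + 83·(27) = 1
So 56⁻¹ ≡ -40 ≡ 43 (mod 83)
Check: 56 × 43 = 2408 ≡ 1 (mod 83) ✓

56⁻¹ ≡ 43 (mod 83)


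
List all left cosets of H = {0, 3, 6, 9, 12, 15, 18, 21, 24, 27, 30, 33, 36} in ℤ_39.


H = {0, 3, 6, 9, 12, 15, 18, 21, 24, 27, 30, 33, 36}, |H| = 13
Number of cosets = |G|/|H| = 39/13 = 3
0 + H = {0, 3, 6, 9, 12, 15, 18, 21, 24, 27, 30, 33, 36}
1 + H = {1, 4, 7, 10, 13, 16, 19, 22, 25, 28, 31, 34, 37}
2 + H = {2, 5, 8, 11, 14, 17, 20, 23, 26, 29, 32, 35, 38}

Cosets: 0+H={0,3,6,9,12,15,18,21,24,27,30,33,36}; 1+H={1,4,7,10,13,16,19,22,25,28,31,34,37}; 2+H={2,5,8,11,14,17,20,23,26,29,32,35,38}


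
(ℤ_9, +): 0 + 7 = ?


Operation: addition mod 9
0 + 7 = (a + b) mod 9 with a = 0, b = 7

0 + 7 = 7


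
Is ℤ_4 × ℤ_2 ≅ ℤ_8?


Comparing ℤ_4 × ℤ_2 and ℤ_8:
gcd(4,2) = 2 ≠ 1. Max element order in ℤ_4×ℤ_2 is lcm(4,2) = 4 < 8, so it has no element of order 8

No, ℤ_4 × ℤ_2 ≇ ℤ_8


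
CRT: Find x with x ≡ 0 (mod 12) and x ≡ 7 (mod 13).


m₁ = 12, m₂ = 13, gcd = 1, so CRT applies. M = m₁·m₂ = 156
Let M₁ = M/m₁ = 13, M₂ = M/m₂ = 12
Find y₁ ≡ M₁⁻¹ (mod m₁): 13⁻¹ ≡ 1 (mod 12)
Find y₂ ≡ M₂⁻¹ (mod m₂): 12⁻¹ ≡ 12 (mod 13)
x = a₁·M₁·y₁ + a₂·M₂·y₂ = 0·13·1 + 7·12·12 = 1008
Reduce mod 156: x ≡ 72
Check: 72 mod 12 = 0 ✓, 72 mod 13 = 7 ✓

x ≡ 72 (mod 156)


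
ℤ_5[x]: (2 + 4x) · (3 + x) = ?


Expand and collect like terms; reduce coefficients mod 5:
x^0: 2·3 = 6 ≡ 1 (mod 5)
x^1: 2·1 + 4·3 = 14 ≡ 4 (mod 5)
x^2: 4·1 = 4 ≡ 4 (mod 5)
Result: 1 + 4x + 4x^2

f · g = 1 + 4x + 4x^2


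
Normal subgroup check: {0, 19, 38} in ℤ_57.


H = {0, 19, 38} in ℤ_57
ℤ_57 is abelian; every subgroup of an abelian group is normal

Yes, normal subgroup


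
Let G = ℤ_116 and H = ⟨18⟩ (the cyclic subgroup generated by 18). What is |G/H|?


|⟨18⟩| = n / gcd(18, 116) = 116 / 2 = 58
H is normal (ℤ_116 is abelian).
|G/H| = |G| / |H| = 116 / 58 = 2

|G/H| = 2


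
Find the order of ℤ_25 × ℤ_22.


|A × B| = |A| · |B|
|ℤ_25 × ℤ_22| = 25 × 22 = 550

|ℤ_25 × ℤ_22| = 550


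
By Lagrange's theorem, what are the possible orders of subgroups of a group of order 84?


Lagrange's theorem: |H| divides |G|
|G| = 84
Divisors of 84: 1, 2, 3, 4, 6, 7, 12, 14, 21, 28, 42, 84

Possible subgroup orders: {1, 2, 3, 4, 6, 7, 12, 14, 21, 28, 42, 84}


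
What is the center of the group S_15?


Z(G) = {g ∈ G | gx = xg for all x ∈ G}
S_n is non-abelian for n ≥ 3; Z(S_15) is trivial

Z(S_15) = {e}


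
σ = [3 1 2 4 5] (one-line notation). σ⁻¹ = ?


To find σ⁻¹, swap domain and range:
σ(1) = 3 → σ⁻¹(3) = 1
σ(2) = 1 → σ⁻¹(1) = 2
σ(3) = 2 → σ⁻¹(2) = 3
σ(4) = 4 → σ⁻¹(4) = 4
σ(5) = 5 → σ⁻¹(5) = 5

σ⁻¹ = [2 3 1 4 5]


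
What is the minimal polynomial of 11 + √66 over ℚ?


Let α = 11 + √66. Then α - 11 = √66, so (α - 11)² = 66, giving α² - 22α + 55 = 0. Degree 2 and α ∉ ℚ, so this is the minimal polynomial.

Minimal polynomial: x² - 22x + 55


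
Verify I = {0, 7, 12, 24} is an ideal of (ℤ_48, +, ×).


Check ideal conditions for I = {0, 7, 12, 24} in ℤ_48:
(1) I is an additive subgroup? No
(2) For r ∈ ℤ_48 and a ∈ I: r·a ∈ I? No  [counterexample: r=2, a=7, r·a mod 48 = 14 ∉ I]

No, I is not an ideal of ℤ_48


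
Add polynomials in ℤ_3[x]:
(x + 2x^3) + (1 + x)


Add coefficients mod 3:
x^0: 0 + 1 = 1 (mod 3)
x^1: 1 + 1 = 2 (mod 3)
x^2: 0 + 0 = 0 (mod 3)
x^3: 2 + 0 = 2 (mod 3)
Result: 1 + 2x + 2x^3

f + g = 1 + 2x + 2x^3


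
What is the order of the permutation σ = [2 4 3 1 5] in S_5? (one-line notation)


Cycle decomposition: (1 2 4)
Cycle lengths: 3
Order = lcm(3) = 3

ord(σ) = 3


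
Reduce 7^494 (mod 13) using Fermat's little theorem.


Fermat's little theorem: if p is prime and gcd(a,p)=1, then a^(p-1) ≡ 1 (mod p)
p = 13 is prime, gcd(7,13) = 1
Reduce exponent: 494 mod 12 = 2
So 7^494 ≡ 7^2 (mod 13)
7^2 mod 13 = 10

7^494 ≡ 10 (mod 13)


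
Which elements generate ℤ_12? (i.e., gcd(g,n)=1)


g generates ℤ_n iff gcd(g,n) = 1
Checking each g ∈ {1,...,11}:
gcd(1,12) = 1
gcd(2,12) = 2
gcd(3,12) = 3
gcd(4,12) = 4
gcd(5,12) = 1
gcd(6,12) = 6
gcd(7,12) = 1
gcd(8,12) = 4
gcd(9,12) = 3
gcd(10,12) = 2
gcd(11,12) = 1
Generators: {1, 5, 7, 11}
Number of generators = φ(12) = 4

Generators of ℤ_12 = {1, 5, 7, 11}


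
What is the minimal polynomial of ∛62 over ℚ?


∛62 satisfies x³ - 62 = 0, irreducible over ℚ (no rational root; 62 is not a perfect cube)

Minimal polynomial: x³ - 62


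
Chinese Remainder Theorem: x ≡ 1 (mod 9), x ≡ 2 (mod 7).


m₁ = 9, m₂ = 7, gcd = 1, so CRT applies. M = m₁·m₂ = 63
Let M₁ = M/m₁ = 7, M₂ = M/m₂ = 9
Find y₁ ≡ M₁⁻¹ (mod m₁): 7⁻¹ ≡ 4 (mod 9)
Find y₂ ≡ M₂⁻¹ (mod m₂): 9⁻¹ ≡ 4 (mod 7)
x = a₁·M₁·y₁ + a₂·M₂·y₂ = 1·7·4 + 2·9·4 = 100
Reduce mod 63: x ≡ 37
Check: 37 mod 9 = 1 ✓, 37 mod 7 = 2 ✓

x ≡ 37 (mod 63)


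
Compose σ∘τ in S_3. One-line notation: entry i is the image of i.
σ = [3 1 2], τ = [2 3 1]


σ∘τ: apply τ first, then σ
1 →τ 2 →σ 1
2 →τ 3 →σ 2
3 →τ 1 →σ 3

σ∘τ = [1 2 3]


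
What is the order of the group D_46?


|D_n| = 2n (n rotations and n reflections)
|D_46| = 2×46 = 92

|D_46| = 92


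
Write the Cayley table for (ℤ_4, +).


Elements: {0, 1, 2, 3}
Operation: addition mod 4
Entry (a, b) = (a + b) mod 4

Cayley table:
  | 0 | 1 | 2 | 3
0 | 0 | 1 | 2 | 3
1 | 1 | 2 | 3 | 0
2 | 2 | 3 | 0 | 1
3 | 3 | 0 | 1 | 2


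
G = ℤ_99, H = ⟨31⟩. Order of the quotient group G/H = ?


|⟨31⟩| = n / gcd(31, 99) = 99 / 1 = 99
H is normal (ℤ_99 is abelian).
|G/H| = |G| / |H| = 99 / 99 = 1

|G/H| = 1


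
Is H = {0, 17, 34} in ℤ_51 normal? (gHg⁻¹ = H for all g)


H = {0, 17, 34} in ℤ_51
ℤ_51 is abelian; every subgroup of an abelian group is normal

Yes, normal subgroup


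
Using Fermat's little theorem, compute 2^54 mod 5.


Fermat's little theorem: if p is prime and gcd(a,p)=1, then a^(p-1) ≡ 1 (mod p)
p = 5 is prime, gcd(2,5) = 1
Reduce exponent: 54 mod 4 = 2
So 2^54 ≡ 2^2 (mod 5)
2^2 mod 5 = 4

2^54 ≡ 4 (mod 5)


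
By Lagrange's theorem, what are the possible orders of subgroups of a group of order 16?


Lagrange's theorem: |H| divides |G|
|G| = 16
Divisors of 16: 1, 2, 4, 8, 16

Possible subgroup orders: {1, 2, 4, 8, 16}


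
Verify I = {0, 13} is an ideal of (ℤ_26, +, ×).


Check ideal conditions for I = {0, 13} in ℤ_26:
(1) I is an additive subgroup? Yes
(2) For r ∈ ℤ_26 and a ∈ I: r·a ∈ I? Yes

Yes, I is an ideal of ℤ_26


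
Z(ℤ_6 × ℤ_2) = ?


Z(G) = {g ∈ G | gx = xg for all x ∈ G}
Direct product of abelian groups is abelian, so Z(G) = G

Z(ℤ_6 × ℤ_2) = ℤ_6 × ℤ_2


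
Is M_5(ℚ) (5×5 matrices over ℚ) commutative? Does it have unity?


Matrix multiplication is non-commutative for n ≥ 2; the identity matrix I is the unity; singular matrices give zero divisors, so not an integral domain
Commutative: No
Integral domain: No
Has unity: Yes

M_5(ℚ) (5×5 matrices over ℚ): Commutative=No, Unity=Yes


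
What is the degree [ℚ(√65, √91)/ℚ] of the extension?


[ℚ(√65,√91):ℚ] = [ℚ(√65,√91):ℚ(√65)]·[ℚ(√65):ℚ] = 2·2 = 4

[ℚ(√65, √91)/ℚ] = 4


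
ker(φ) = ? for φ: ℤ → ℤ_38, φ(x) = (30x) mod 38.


Kernel = preimage of identity
ker(φ) = {x ∈ ℤ : 30x ≡ 0 (mod 38)}. gcd(30,38) = 2, so 30x ≡ 0 (mod 38) ⟺ x ≡ 0 (mod 38/2 = 19). Hence ker(φ) = 19ℤ

ker(φ) = 19ℤ


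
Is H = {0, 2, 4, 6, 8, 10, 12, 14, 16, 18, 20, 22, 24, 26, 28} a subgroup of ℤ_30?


Subgroup test for H = {0, 2, 4, 6, 8, 10, 12, 14, 16, 18, 20, 22, 24, 26, 28} in (ℤ_30, +):
(1) 0 ∈ H? Yes
(2) Closure: for all a,b ∈ H, (a+b) mod 30 ∈ H? Yes
(3) Inverses: for all a ∈ H, -a mod 30 ∈ H? Yes

Yes, H is a subgroup of ℤ_30


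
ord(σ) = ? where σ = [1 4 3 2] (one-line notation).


Cycle decomposition: (2 4)
Cycle lengths: 2
Order = lcm(2) = 2

ord(σ) = 2


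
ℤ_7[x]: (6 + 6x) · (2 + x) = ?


Expand and collect like terms; reduce coefficients mod 7:
x^0: 6·2 = 12 ≡ 5 (mod 7)
x^1: 6·1 + 6·2 = 18 ≡ 4 (mod 7)
x^2: 6·1 = 6 ≡ 6 (mod 7)
Result: 5 + 4x + 6x^2

f · g = 5 + 4x + 6x^2


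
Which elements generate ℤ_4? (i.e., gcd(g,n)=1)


g generates ℤ_n iff gcd(g,n) = 1
Checking each g ∈ {1,...,3}:
gcd(1,4) = 1
gcd(2,4) = 2
gcd(3,4) = 1
Generators: {1, 3}
Number of generators = φ(4) = 2

Generators of ℤ_4 = {1, 3}


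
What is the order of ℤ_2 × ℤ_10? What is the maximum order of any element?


|ℤ_2 × ℤ_10| = 2 × 10 = 20
Max element order = lcm(2,10) = 10
Cyclic? No (gcd=2)

|ℤ_2×ℤ_10| = 20, max element order = 10


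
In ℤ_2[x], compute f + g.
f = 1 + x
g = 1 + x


Add coefficients mod 2:
x^0: 1 + 1 = 0 (mod 2)
x^1: 1 + 1 = 0 (mod 2)
Result: 0

f + g = 0


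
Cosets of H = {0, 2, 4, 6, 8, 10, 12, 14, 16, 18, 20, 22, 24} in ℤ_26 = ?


H = {0, 2, 4, 6, 8, 10, 12, 14, 16, 18, 20, 22, 24}, |H| = 13
Number of cosets = |G|/|H| = 26/13 = 2
0 + H = {0, 2, 4, 6, 8, 10, 12, 14, 16, 18, 20, 22, 24}
1 + H = {1, 3, 5, 7, 9, 11, 13, 15, 17, 19, 21, 23, 25}

Cosets: 0+H={0,2,4,6,8,10,12,14,16,18,20,22,24}; 1+H={1,3,5,7,9,11,13,15,17,19,21,23,25}


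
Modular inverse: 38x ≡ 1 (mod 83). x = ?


Use the extended Euclidean algorithm to write 1 = 38·s + 83·t; then s mod 83 is the inverse.
Euclidean algorithm:
  38 = 0·83 + 38
  83 = 2·38 + 7
  38 = 5·7 + 3
  7 = 2·3 + 1
  3 = 3·1 + 0
gcd(38,83) = 1
Back-substitution gives: 38·(-24) + 83·(11) = 1
So 38⁻¹ ≡ -24 ≡ 59 (mod 83)
Check: 38 × 59 = 2242 ≡ 1 (mod 83) ✓

38⁻¹ ≡ 59 (mod 83)


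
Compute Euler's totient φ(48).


Factor n: 48 = 2^4 × 3
φ(n) = n · ∏(1 - 1/p) over distinct primes p | n
φ(48) = 48 · (1 - 1/2) · (1 - 1/3) = 16

φ(48) = 16


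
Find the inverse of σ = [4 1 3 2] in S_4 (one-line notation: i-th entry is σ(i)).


To find σ⁻¹, swap domain and range:
σ(1) = 4 → σ⁻¹(4) = 1
σ(2) = 1 → σ⁻¹(1) = 2
σ(3) = 3 → σ⁻¹(3) = 3
σ(4) = 2 → σ⁻¹(2) = 4

σ⁻¹ = [2 4 3 1]


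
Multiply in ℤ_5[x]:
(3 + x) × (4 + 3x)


Expand and collect like terms; reduce coefficients mod 5:
x^0: 3·4 = 12 ≡ 2 (mod 5)
x^1: 3·3 + 1·4 = 13 ≡ 3 (mod 5)
x^2: 1·3 = 3 ≡ 3 (mod 5)
Result: 2 + 3x + 3x^2

f · g = 2 + 3x + 3x^2


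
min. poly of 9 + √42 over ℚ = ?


Let α = 9 + √42. Then α - 9 = √42, so (α - 9)² = 42, giving α² - 18α + 39 = 0. Degree 2 and α ∉ ℚ, so this is the minimal polynomial.

Minimal polynomial: x² - 18x + 39


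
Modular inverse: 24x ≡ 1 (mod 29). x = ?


Use the extended Euclidean algorithm to write 1 = 24·s + 29·t; then s mod 29 is the inverse.
Euclidean algorithm:
  24 = 0·29 + 24
  29 = 1·24 + 5
  24 = 4·5 + 4
  5 = 1·4 + 1
  4 = 4·1 + 0
gcd(24,29) = 1
Back-substitution gives: 24·(-6) + 29·(5) = 1
So 24⁻¹ ≡ -6 ≡ 23 (mod 29)
Check: 24 × 23 = 552 ≡ 1 (mod 29) ✓

24⁻¹ ≡ 23 (mod 29)


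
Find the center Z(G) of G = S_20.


Z(G) = {g ∈ G | gx = xg for all x ∈ G}
S_n is non-abelian for n ≥ 3; Z(S_20) is trivial

Z(S_20) = {e}


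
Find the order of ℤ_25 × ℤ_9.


|A × B| = |A| · |B|
|ℤ_25 × ℤ_9| = 25 × 9 = 225

|ℤ_25 × ℤ_9| = 225


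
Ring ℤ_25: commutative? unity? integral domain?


ℤ_25 is a commutative ring with unity 1; 25 = 5×5 is composite, so 5·5 ≡ 0 gives zero divisors (not an integral domain)
Commutative: Yes
Integral domain: No
Has unity: Yes

ℤ_25: Commutative=Yes, Unity=Yes


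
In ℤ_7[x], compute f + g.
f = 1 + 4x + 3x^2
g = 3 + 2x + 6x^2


Add coefficients mod 7:
x^0: 1 + 3 = 4 (mod 7)
x^1: 4 + 2 = 6 (mod 7)
x^2: 3 + 6 = 2 (mod 7)
Result: 4 + 6x + 2x^2

f + g = 4 + 6x + 2x^2


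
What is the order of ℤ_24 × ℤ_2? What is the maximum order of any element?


|ℤ_24 × ℤ_2| = 24 × 2 = 48
Max element order = lcm(24,2) = 24
Cyclic? No (gcd=2)

|ℤ_24×ℤ_2| = 48, max element order = 24


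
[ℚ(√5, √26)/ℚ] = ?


[ℚ(√5,√26):ℚ] = [ℚ(√5,√26):ℚ(√5)]·[ℚ(√5):ℚ] = 2·2 = 4

[ℚ(√5, √26)/ℚ] = 4


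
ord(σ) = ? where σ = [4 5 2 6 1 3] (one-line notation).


Cycle decomposition: (1 4 6 3 2 5)
Cycle lengths: 6
Order = lcm(6) = 6

ord(σ) = 6


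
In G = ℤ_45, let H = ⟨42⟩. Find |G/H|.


|⟨42⟩| = n / gcd(42, 45) = 45 / 3 = 15
H is normal (ℤ_45 is abelian).
|G/H| = |G| / |H| = 45 / 15 = 3

|G/H| = 3


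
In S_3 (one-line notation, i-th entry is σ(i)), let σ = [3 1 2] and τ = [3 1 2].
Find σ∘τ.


σ∘τ: apply τ first, then σ
1 →τ 3 →σ 2
2 →τ 1 →σ 3
3 →τ 2 →σ 1

σ∘τ = [2 3 1]


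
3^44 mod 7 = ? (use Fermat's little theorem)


Fermat's little theorem: if p is prime and gcd(a,p)=1, then a^(p-1) ≡ 1 (mod p)
p = 7 is prime, gcd(3,7) = 1
Reduce exponent: 44 mod 6 = 2
So 3^44 ≡ 3^2 (mod 7)
3^2 mod 7 = 2

3^44 ≡ 2 (mod 7)


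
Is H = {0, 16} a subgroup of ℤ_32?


Subgroup test for H = {0, 16} in (ℤ_32, +):
(1) 0 ∈ H? Yes
(2) Closure: for all a,b ∈ H, (a+b) mod 32 ∈ H? Yes
(3) Inverses: for all a ∈ H, -a mod 32 ∈ H? Yes

Yes, H is a subgroup of ℤ_32


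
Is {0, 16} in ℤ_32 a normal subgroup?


H = {0, 16} in ℤ_32
ℤ_32 is abelian; every subgroup of an abelian group is normal

Yes, normal subgroup


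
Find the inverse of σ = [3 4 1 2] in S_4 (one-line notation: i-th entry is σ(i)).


To find σ⁻¹, swap domain and range:
σ(1) = 3 → σ⁻¹(3) = 1
σ(2) = 4 → σ⁻¹(4) = 2
σ(3) = 1 → σ⁻¹(1) = 3
σ(4) = 2 → σ⁻¹(2) = 4

σ⁻¹ = [3 4 1 2]


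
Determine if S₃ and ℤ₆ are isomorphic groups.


Comparing S₃ and ℤ₆:
S₃ is non-abelian, ℤ₆ is abelian

No, S₃ ≇ ℤ₆


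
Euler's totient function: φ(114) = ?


Factor n: 114 = 2 × 3 × 19
φ(n) = n · ∏(1 - 1/p) over distinct primes p | n
φ(114) = 114 · (1 - 1/2) · (1 - 1/3) · (1 - 1/19) = 36

φ(114) = 36


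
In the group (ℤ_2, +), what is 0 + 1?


Operation: addition mod 2
0 + 1 = (a + b) mod 2 with a = 0, b = 1

0 + 1 = 1


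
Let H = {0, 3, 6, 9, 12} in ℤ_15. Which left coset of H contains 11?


11 + H = {11 + h (mod 15) : h ∈ H}
11+0=11, 11+3=14, 11+6=2, 11+9=5, 11+12=8
11 + H = {2, 5, 8, 11, 14} = 2 + H

11 + H = {2, 5, 8, 11, 14}


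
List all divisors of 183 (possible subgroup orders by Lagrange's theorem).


Lagrange's theorem: |H| divides |G|
|G| = 183
Divisors of 183: 1, 3, 61, 183

Possible subgroup orders: {1, 3, 61, 183}


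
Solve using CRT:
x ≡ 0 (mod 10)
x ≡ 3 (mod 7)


m₁ = 10, m₂ = 7, gcd = 1, so CRT applies. M = m₁·m₂ = 70
Let M₁ = M/m₁ = 7, M₂ = M/m₂ = 10
Find y₁ ≡ M₁⁻¹ (mod m₁): 7⁻¹ ≡ 3 (mod 10)
Find y₂ ≡ M₂⁻¹ (mod m₂): 10⁻¹ ≡ 5 (mod 7)
x = a₁·M₁·y₁ + a₂·M₂·y₂ = 0·7·3 + 3·10·5 = 150
Reduce mod 70: x ≡ 10
Check: 10 mod 10 = 0 ✓, 10 mod 7 = 3 ✓

x ≡ 10 (mod 70)


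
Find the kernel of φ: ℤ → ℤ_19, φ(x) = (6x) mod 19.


Kernel = preimage of identity
ker(φ) = {x ∈ ℤ : 6x ≡ 0 (mod 19)}. gcd(6,19) = 1, so 6x ≡ 0 (mod 19) ⟺ x ≡ 0 (mod 19/1 = 19). Hence ker(φ) = 19ℤ

ker(φ) = 19ℤ


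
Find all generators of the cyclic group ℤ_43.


g generates ℤ_n iff gcd(g,n) = 1
Prime factors of 43: 43
Generators are g ∈ {1,...,42} not divisible by any of these primes.
Generators: {1, 2, 3, 4, 5, 6, 7, 8, 9, 10, 11, 12, 13, 14, 15, 16, 17, 18, 19, 20, 21, 22, 23, 24, 25, 26, 27, 28, 29, 30, 31, 32, 33, 34, 35, 36, 37, 38, 39, 40, 41, 42}
Number of generators = φ(43) = 42

Generators of ℤ_43 = {1, 2, 3, 4, 5, 6, 7, 8, 9, 10, 11, 12, 13, 14, 15, 16, 17, 18, 19, 20, 21, 22, 23, 24, 25, 26, 27, 28, 29, 30, 31, 32, 33, 34, 35, 36, 37, 38, 39, 40, 41, 42}


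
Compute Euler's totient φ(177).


Factor n: 177 = 3 × 59
φ(n) = n · ∏(1 - 1/p) over distinct primes p | n
φ(177) = 177 · (1 - 1/3) · (1 - 1/59) = 116

φ(177) = 116


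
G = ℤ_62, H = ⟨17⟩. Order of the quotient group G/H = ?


|⟨17⟩| = n / gcd(17, 62) = 62 / 1 = 62
H is normal (ℤ_62 is abelian).
|G/H| = |G| / |H| = 62 / 62 = 1

|G/H| = 1


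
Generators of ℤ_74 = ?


g generates ℤ_n iff gcd(g,n) = 1
Prime factors of 74: 2, 37
Generators are g ∈ {1,...,73} not divisible by any of these primes.
Generators: {1, 3, 5, 7, 9, 11, 13, 15, 17, 19, 21, 23, 25, 27, 29, 31, 33, 35, 39, 41, 43, 45, 47, 49, 51, 53, 55, 57, 59, 61, 63, 65, 67, 69, 71, 73}
Number of generators = φ(74) = 36

Generators of ℤ_74 = {1, 3, 5, 7, 9, 11, 13, 15, 17, 19, 21, 23, 25, 27, 29, 31, 33, 35, 39, 41, 43, 45, 47, 49, 51, 53, 55, 57, 59, 61, 63, 65, 67, 69, 71, 73}


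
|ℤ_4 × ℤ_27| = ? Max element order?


|ℤ_4 × ℤ_27| = 4 × 27 = 108
Max element order = lcm(4,27) = 108
Cyclic? Yes (gcd=1)

|ℤ_4×ℤ_27| = 108, max element order = 108


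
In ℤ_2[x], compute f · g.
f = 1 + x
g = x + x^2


Expand and collect like terms; reduce coefficients mod 2:
x^0: 1·0 = 0 ≡ 0 (mod 2)
x^1: 1·1 + 1·0 = 1 ≡ 1 (mod 2)
x^2: 1·1 + 1·1 = 2 ≡ 0 (mod 2)
x^3: 1·1 = 1 ≡ 1 (mod 2)
Result: x + x^3

f · g = x + x^3


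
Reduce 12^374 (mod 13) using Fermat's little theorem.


Fermat's little theorem: if p is prime and gcd(a,p)=1, then a^(p-1) ≡ 1 (mod p)
p = 13 is prime, gcd(12,13) = 1
Reduce exponent: 374 mod 12 = 2
So 12^374 ≡ 12^2 (mod 13)
12^2 mod 13 = 1

12^374 ≡ 1 (mod 13)


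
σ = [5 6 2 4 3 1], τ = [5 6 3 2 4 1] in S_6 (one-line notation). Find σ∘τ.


σ∘τ: apply τ first, then σ
1 →τ 5 →σ 3
2 →τ 6 →σ 1
3 →τ 3 →σ 2
4 →τ 2 →σ 6
5 →τ 4 →σ 4
6 →τ 1 →σ 5

σ∘τ = [3 1 2 6 4 5]


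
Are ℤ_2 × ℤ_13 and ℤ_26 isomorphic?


Comparing ℤ_2 × ℤ_13 and ℤ_26:
gcd(2,13) = 1, so ℤ_2 × ℤ_13 ≅ ℤ_26 (CRT)

Yes, ℤ_2 × ℤ_13 ≅ ℤ_26


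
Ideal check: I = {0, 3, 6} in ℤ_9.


Check ideal conditions for I = {0, 3, 6} in ℤ_9:
(1) I is an additive subgroup? Yes
(2) For r ∈ ℤ_9 and a ∈ I: r·a ∈ I? Yes

Yes, I is an ideal of ℤ_9


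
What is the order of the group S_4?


|S_n| = n! (number of permutations of n symbols)
|S_4| = 4! = 24

|S_4| = 24


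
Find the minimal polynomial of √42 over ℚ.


√42 satisfies x² - 42 = 0, irreducible over ℚ since 42 is squarefree

Minimal polynomial: x² - 42


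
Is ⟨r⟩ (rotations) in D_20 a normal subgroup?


H = ⟨r⟩ (rotations) in D_20
The rotation subgroup ⟨r⟩ has index 2 in D_20, so it is normal

Yes, normal subgroup


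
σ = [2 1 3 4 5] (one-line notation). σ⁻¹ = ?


To find σ⁻¹, swap domain and range:
σ(1) = 2 → σ⁻¹(2) = 1
σ(2) = 1 → σ⁻¹(1) = 2
σ(3) = 3 → σ⁻¹(3) = 3
σ(4) = 4 → σ⁻¹(4) = 4
σ(5) = 5 → σ⁻¹(5) = 5

σ⁻¹ = [2 1 3 4 5]


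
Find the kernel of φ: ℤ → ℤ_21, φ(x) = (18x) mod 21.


Kernel = preimage of identity
ker(φ) = {x ∈ ℤ : 18x ≡ 0 (mod 21)}. gcd(18,21) = 3, so 18x ≡ 0 (mod 21) ⟺ x ≡ 0 (mod 21/3 = 7). Hence ker(φ) = 7ℤ

ker(φ) = 7ℤ


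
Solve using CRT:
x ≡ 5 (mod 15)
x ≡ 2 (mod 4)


m₁ = 15, m₂ = 4, gcd = 1, so CRT applies. M = m₁·m₂ = 60
Let M₁ = M/m₁ = 4, M₂ = M/m₂ = 15
Find y₁ ≡ M₁⁻¹ (mod m₁): 4⁻¹ ≡ 4 (mod 15)
Find y₂ ≡ M₂⁻¹ (mod m₂): 15⁻¹ ≡ 3 (mod 4)
x = a₁·M₁·y₁ + a₂·M₂·y₂ = 5·4·4 + 2·15·3 = 170
Reduce mod 60: x ≡ 50
Check: 50 mod 15 = 5 ✓, 50 mod 4 = 2 ✓

x ≡ 50 (mod 60)


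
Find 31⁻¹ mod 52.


Use the extended Euclidean algorithm to write 1 = 31·s + 52·t; then s mod 52 is the inverse.
Euclidean algorithm:
  31 = 0·52 + 31
  52 = 1·31 + 21
  31 = 1·21 + 10
  21 = 2·10 + 1
  10 = 10·1 + 0
gcd(31,52) = 1
Back-substitution gives: 31·(-5) + 52·(3) = 1
So 31⁻¹ ≡ -5 ≡ 47 (mod 52)
Check: 31 × 47 = 1457 ≡ 1 (mod 52) ✓

31⁻¹ ≡ 47 (mod 52)


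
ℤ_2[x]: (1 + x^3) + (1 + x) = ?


Add coefficients mod 2:
x^0: 1 + 1 = 0 (mod 2)
x^1: 0 + 1 = 1 (mod 2)
x^2: 0 + 0 = 0 (mod 2)
x^3: 1 + 0 = 1 (mod 2)
Result: x + x^3

f + g = x + x^3


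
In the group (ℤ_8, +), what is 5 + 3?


Operation: addition mod 8
5 + 3 = (a + b) mod 8 with a = 5, b = 3

5 + 3 = 0


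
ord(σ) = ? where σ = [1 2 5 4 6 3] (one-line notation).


Cycle decomposition: (3 5 6)
Cycle lengths: 3
Order = lcm(3) = 3

ord(σ) = 3


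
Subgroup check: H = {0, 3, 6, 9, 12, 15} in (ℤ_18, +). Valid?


Subgroup test for H = {0, 3, 6, 9, 12, 15} in (ℤ_18, +):
(1) 0 ∈ H? Yes
(2) Closure: for all a,b ∈ H, (a+b) mod 18 ∈ H? Yes
(3) Inverses: for all a ∈ H, -a mod 18 ∈ H? Yes

Yes, H is a subgroup of ℤ_18


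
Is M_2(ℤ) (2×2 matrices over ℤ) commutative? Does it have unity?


Matrix multiplication is non-commutative for n ≥ 2; the identity matrix I is the unity; singular matrices give zero divisors, so not an integral domain
Commutative: No
Integral domain: No
Has unity: Yes

M_2(ℤ) (2×2 matrices over ℤ): Commutative=No, Unity=Yes


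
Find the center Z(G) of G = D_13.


Z(G) = {g ∈ G | gx = xg for all x ∈ G}
For odd n, Z(D_n) = {e}: no nontrivial rotation commutes with all reflections

Z(D_13) = {e}


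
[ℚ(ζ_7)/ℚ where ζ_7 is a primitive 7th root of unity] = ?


[ℚ(ζ_n):ℚ] = deg Φ_n(x) = φ(n). Here φ(7) = 6

[ℚ(ζ_7)/ℚ where ζ_7 is a primitive 7th root of unity] = 6


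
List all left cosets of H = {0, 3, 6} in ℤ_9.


H = {0, 3, 6}, |H| = 3
Number of cosets = |G|/|H| = 9/3 = 3
0 + H = {0, 3, 6}
1 + H = {1, 4, 7}
2 + H = {2, 5, 8}

Cosets: 0+H={0,3,6}; 1+H={1,4,7}; 2+H={2,5,8}


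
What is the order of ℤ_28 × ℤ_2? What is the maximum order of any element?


|ℤ_28 × ℤ_2| = 28 × 2 = 56
Max element order = lcm(28,2) = 28
Cyclic? No (gcd=2)

|ℤ_28×ℤ_2| = 56, max element order = 28


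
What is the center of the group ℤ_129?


Z(G) = {g ∈ G | gx = xg for all x ∈ G}
ℤ_129 is abelian, so Z(G) = G

Z(ℤ_129) = ℤ_129


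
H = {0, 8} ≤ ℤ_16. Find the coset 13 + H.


13 + H = {13 + h (mod 16) : h ∈ H}
13+0=13, 13+8=5
13 + H = {5, 13} = 5 + H

13 + H = {5, 13}


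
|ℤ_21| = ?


ℤ_n has n elements.

|ℤ_21| = 21


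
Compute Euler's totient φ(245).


Factor n: 245 = 5 × 7^2
φ(n) = n · ∏(1 - 1/p) over distinct primes p | n
φ(245) = 245 · (1 - 1/5) · (1 - 1/7) = 168

φ(245) = 168


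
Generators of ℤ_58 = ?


g generates ℤ_n iff gcd(g,n) = 1
Prime factors of 58: 2, 29
Generators are g ∈ {1,...,57} not divisible by any of these primes.
Generators: {1, 3, 5, 7, 9, 11, 13, 15, 17, 19, 21, 23, 25, 27, 31, 33, 35, 37, 39, 41, 43, 45, 47, 49, 51, 53, 55, 57}
Number of generators = φ(58) = 28

Generators of ℤ_58 = {1, 3, 5, 7, 9, 11, 13, 15, 17, 19, 21, 23, 25, 27, 31, 33, 35, 37, 39, 41, 43, 45, 47, 49, 51, 53, 55, 57}


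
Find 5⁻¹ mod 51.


Use the extended Euclidean algorithm to write 1 = 5·s + 51·t; then s mod 51 is the inverse.
Euclidean algorithm:
  5 = 0·51 + 5
  51 = 10·5 + 1
  5 = 5·1 + 0
gcd(5,51) = 1
Back-substitution gives: 5·(-10) + 51·(1) = 1
So 5⁻¹ ≡ -10 ≡ 41 (mod 51)
Check: 5 × 41 = 205 ≡ 1 (mod 51) ✓

5⁻¹ ≡ 41 (mod 51)


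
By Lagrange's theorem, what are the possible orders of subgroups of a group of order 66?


Lagrange's theorem: |H| divides |G|
|G| = 66
Divisors of 66: 1, 2, 3, 6, 11, 22, 33, 66

Possible subgroup orders: {1, 2, 3, 6, 11, 22, 33, 66}


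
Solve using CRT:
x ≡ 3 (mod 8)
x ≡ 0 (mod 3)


m₁ = 8, m₂ = 3, gcd = 1, so CRT applies. M = m₁·m₂ = 24
Let M₁ = M/m₁ = 3, M₂ = M/m₂ = 8
Find y₁ ≡ M₁⁻¹ (mod m₁): 3⁻¹ ≡ 3 (mod 8)
Find y₂ ≡ M₂⁻¹ (mod m₂): 8⁻¹ ≡ 2 (mod 3)
x = a₁·M₁·y₁ + a₂·M₂·y₂ = 3·3·3 + 0·8·2 = 27
Reduce mod 24: x ≡ 3
Check: 3 mod 8 = 3 ✓, 3 mod 3 = 0 ✓

x ≡ 3 (mod 24)


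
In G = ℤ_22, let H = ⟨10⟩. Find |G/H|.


|⟨10⟩| = n / gcd(10, 22) = 22 / 2 = 11
H is normal (ℤ_22 is abelian).
|G/H| = |G| / |H| = 22 / 11 = 2

|G/H| = 2


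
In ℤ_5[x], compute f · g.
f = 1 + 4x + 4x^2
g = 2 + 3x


Expand and collect like terms; reduce coefficients mod 5:
x^0: 1·2 = 2 ≡ 2 (mod 5)
x^1: 1·3 + 4·2 = 11 ≡ 1 (mod 5)
x^2: 4·3 + 4·2 = 20 ≡ 0 (mod 5)
x^3: 4·3 = 12 ≡ 2 (mod 5)
Result: 2 + x + 2x^3

f · g = 2 + x + 2x^3


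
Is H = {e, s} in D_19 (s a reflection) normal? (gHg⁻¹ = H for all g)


H = {e, s} in D_19 (s a reflection)
r·s·r⁻¹ = sr⁻² ≠ s for n ≥ 3, so {e, s} is not closed under conjugation

No, not a normal subgroup


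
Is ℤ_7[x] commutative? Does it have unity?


ℤ_7 is a field (n prime), so ℤ_7[x] is a commutative integral domain with unity
Commutative: Yes
Integral domain: Yes
Has unity: Yes

ℤ_7[x]: Commutative=Yes, Unity=Yes


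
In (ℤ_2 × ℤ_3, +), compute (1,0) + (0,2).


Operation: componentwise addition mod (2, 3)
(1,0) + (0,2) = ((a₁+b₁) mod 2, (a₂+b₂) mod 3) with a = (1,0), b = (0,2)

(1,0) + (0,2) = (1,2)


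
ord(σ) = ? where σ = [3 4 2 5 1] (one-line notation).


Cycle decomposition: (1 3 2 4 5)
Cycle lengths: 5
Order = lcm(5) = 5

ord(σ) = 5


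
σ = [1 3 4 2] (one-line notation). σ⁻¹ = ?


To find σ⁻¹, swap domain and range:
σ(1) = 1 → σ⁻¹(1) = 1
σ(2) = 3 → σ⁻¹(3) = 2
σ(3) = 4 → σ⁻¹(4) = 3
σ(4) = 2 → σ⁻¹(2) = 4

σ⁻¹ = [1 4 2 3]


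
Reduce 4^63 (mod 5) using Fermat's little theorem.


Fermat's little theorem: if p is prime and gcd(a,p)=1, then a^(p-1) ≡ 1 (mod p)
p = 5 is prime, gcd(4,5) = 1
Reduce exponent: 63 mod 4 = 3
So 4^63 ≡ 4^3 (mod 5)
4^3 mod 5 = 4

4^63 ≡ 4 (mod 5)


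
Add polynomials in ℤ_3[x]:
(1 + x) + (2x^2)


Add coefficients mod 3:
x^0: 1 + 0 = 1 (mod 3)
x^1: 1 + 0 = 1 (mod 3)
x^2: 0 + 2 = 2 (mod 3)
Result: 1 + x + 2x^2

f + g = 1 + x + 2x^2


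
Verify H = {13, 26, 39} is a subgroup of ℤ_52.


Subgroup test for H = {13, 26, 39} in (ℤ_52, +):
(1) 0 ∈ H? No
(2) Closure: for all a,b ∈ H, (a+b) mod 52 ∈ H? No  [counterexample: 13 + 39 = 0 ∉ H]
(3) Inverses: for all a ∈ H, -a mod 52 ∈ H? Yes

No, H is not a subgroup of ℤ_52


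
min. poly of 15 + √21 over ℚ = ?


Let α = 15 + √21. Then α - 15 = √21, so (α - 15)² = 21, giving α² - 30α + 204 = 0. Degree 2 and α ∉ ℚ, so this is the minimal polynomial.

Minimal polynomial: x² - 30x + 204


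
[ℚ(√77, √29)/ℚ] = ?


[ℚ(√77,√29):ℚ] = [ℚ(√77,√29):ℚ(√77)]·[ℚ(√77):ℚ] = 2·2 = 4

[ℚ(√77, √29)/ℚ] = 4


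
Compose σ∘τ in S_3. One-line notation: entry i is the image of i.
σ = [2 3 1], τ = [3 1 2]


σ∘τ: apply τ first, then σ
1 →τ 3 →σ 1
2 →τ 1 →σ 2
3 →τ 2 →σ 3

σ∘τ = [1 2 3]


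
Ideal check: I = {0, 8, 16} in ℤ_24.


Check ideal conditions for I = {0, 8, 16} in ℤ_24:
(1) I is an additive subgroup? Yes
(2) For r ∈ ℤ_24 and a ∈ I: r·a ∈ I? Yes

Yes, I is an ideal of ℤ_24


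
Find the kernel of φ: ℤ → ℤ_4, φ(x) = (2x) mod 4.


Kernel = preimage of identity
ker(φ) = {x ∈ ℤ : 2x ≡ 0 (mod 4)}. gcd(2,4) = 2, so 2x ≡ 0 (mod 4) ⟺ x ≡ 0 (mod 4/2 = 2). Hence ker(φ) = 2ℤ

ker(φ) = 2ℤ
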